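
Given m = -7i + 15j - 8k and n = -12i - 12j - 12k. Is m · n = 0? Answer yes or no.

m · n = (-7)·(-12) + 15·(-12) + (-8)·(-12) = 84 - 180 + 96 = 0
Zero, so the vectors are orthogonal.

yes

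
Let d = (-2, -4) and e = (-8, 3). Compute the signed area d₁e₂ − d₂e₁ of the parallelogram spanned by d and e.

-38

(-2)·3 - (-4)·(-8) = -6 - 32 = -38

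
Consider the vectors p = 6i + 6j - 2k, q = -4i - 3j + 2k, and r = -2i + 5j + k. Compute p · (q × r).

-26

q × r:
i: (-3)·1 - 2·5 = -3 - 10 = -13
j: 2·(-2) - (-4)·1 = -4 - (-4) = 0
k: (-4)·5 - (-3)·(-2) = -20 - 6 = -26
q × r = (-13, 0, -26)
p · (q × r) = 6·(-13) + 6·0 + (-2)·(-26) = -78 + 0 + 52 = -26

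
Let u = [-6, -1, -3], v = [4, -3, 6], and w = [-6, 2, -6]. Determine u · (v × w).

v × w:
i: (-3)·(-6) - 6·2 = 18 - 12 = 6
j: 6·(-6) - 4·(-6) = -36 - (-24) = -12
k: 4·2 - (-3)·(-6) = 8 - 18 = -10
v × w = (6, -12, -10)
u · (v × w) = (-6)·6 + (-1)·(-12) + (-3)·(-10) = -36 + 12 + 30 = 6

6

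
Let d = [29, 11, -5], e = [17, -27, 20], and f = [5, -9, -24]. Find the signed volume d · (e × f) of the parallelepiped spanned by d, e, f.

e × f:
i: (-27)·(-24) - 20·(-9) = 648 - (-180) = 828
j: 20·5 - 17·(-24) = 100 - (-408) = 508
k: 17·(-9) - (-27)·5 = -153 - (-135) = -18
e × f = (828, 508, -18)
d · (e × f) = 29·828 + 11·508 + (-5)·(-18) = 24012 + 5588 + 90 = 29690

29690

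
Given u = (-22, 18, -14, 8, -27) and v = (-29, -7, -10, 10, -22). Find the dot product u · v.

1326

u · v = (-22)·(-29) + 18·(-7) + (-14)·(-10) + 8·10 + (-27)·(-22) = 638 - 126 + 140 + 80 + 594 = 1326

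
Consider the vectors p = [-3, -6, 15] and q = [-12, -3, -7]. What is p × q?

i: (-6)·(-7) - 15·(-3) = 42 - (-45) = 87
j: 15·(-12) - (-3)·(-7) = -180 - 21 = -201
k: (-3)·(-3) - (-6)·(-12) = 9 - 72 = -63
p × q = (87, -201, -63)

(87, -201, -63)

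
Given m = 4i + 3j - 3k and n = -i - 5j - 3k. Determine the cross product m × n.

(-24, 15, -17)

i: 3·(-3) - (-3)·(-5) = -9 - 15 = -24
j: (-3)·(-1) - 4·(-3) = 3 - (-12) = 15
k: 4·(-5) - 3·(-1) = -20 - (-3) = -17
m × n = (-24, 15, -17)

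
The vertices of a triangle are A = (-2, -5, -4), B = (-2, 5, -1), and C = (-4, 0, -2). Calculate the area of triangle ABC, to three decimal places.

AB = (0, 10, 3),  AC = (-2, 5, 2)
i: 10·2 - 3·5 = 20 - 15 = 5
j: 3·(-2) - 0·2 = -6 - 0 = -6
k: 0·5 - 10·(-2) = 0 - (-20) = 20
AB × AC = (5, -6, 20)
|AB × AC| = √461 ≈ 21.4709
area = ½ · 21.4709 ≈ 10.735

10.735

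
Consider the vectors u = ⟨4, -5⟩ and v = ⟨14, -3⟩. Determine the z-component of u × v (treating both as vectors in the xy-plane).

4·(-3) - (-5)·14 = -12 - (-70) = 58

58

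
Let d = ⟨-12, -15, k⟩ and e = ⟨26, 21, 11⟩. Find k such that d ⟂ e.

d · e = (-12)·26 + (-15)·21 + k·11 = -627 + 11k
Set equal to 0: 11k = 627, so k = 57.

57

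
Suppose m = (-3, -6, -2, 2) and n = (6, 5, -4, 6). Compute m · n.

m · n = (-3)·6 + (-6)·5 + (-2)·(-4) + 2·6 = -18 - 30 + 8 + 12 = -28

-28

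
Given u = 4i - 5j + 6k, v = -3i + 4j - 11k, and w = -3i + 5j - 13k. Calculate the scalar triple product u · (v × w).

24

v × w:
i: 4·(-13) - (-11)·5 = -52 - (-55) = 3
j: (-11)·(-3) - (-3)·(-13) = 33 - 39 = -6
k: (-3)·5 - 4·(-3) = -15 - (-12) = -3
v × w = (3, -6, -3)
u · (v × w) = 4·3 + (-5)·(-6) + 6·(-3) = 12 + 30 - 18 = 24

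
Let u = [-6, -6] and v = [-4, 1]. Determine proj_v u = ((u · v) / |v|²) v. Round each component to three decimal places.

u · v = (-6)·(-4) + (-6)·1 = 24 - 6 = 18
|v|² = 16 + 1 = 17
proj_v u = (18/17) · (-4, 1) ≈ (-4.235, 1.059)

(-4.235, 1.059)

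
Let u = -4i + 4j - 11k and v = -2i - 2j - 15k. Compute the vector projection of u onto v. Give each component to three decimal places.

u · v = (-4)·(-2) + 4·(-2) + (-11)·(-15) = 8 - 8 + 165 = 165
|v|² = 4 + 4 + 225 = 233
proj_v u = (165/233) · (-2, -2, -15) ≈ (-1.416, -1.416, -10.622)

(-1.416, -1.416, -10.622)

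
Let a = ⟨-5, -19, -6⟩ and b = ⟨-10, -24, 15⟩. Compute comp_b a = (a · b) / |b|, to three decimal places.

a · b = (-5)·(-10) + (-19)·(-24) + (-6)·15 = 50 + 456 - 90 = 416
|b| = √(100 + 576 + 225) = √901 ≈ 30.0167
comp_b a = 416 / √901 ≈ 13.859

13.859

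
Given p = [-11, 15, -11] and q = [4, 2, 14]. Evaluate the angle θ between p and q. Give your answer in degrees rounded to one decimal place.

121.9

p · q = (-11)·4 + 15·2 + (-11)·14 = -44 + 30 - 154 = -168
|p|² = 121 + 225 + 121 = 467,  |p| = √467 ≈ 21.610183
|q|² = 16 + 4 + 196 = 216,  |q| = √216 ≈ 14.696938
cos θ = -168 / (21.610183 · 14.696938) ≈ -0.52896
θ = arccos(-0.52896) ≈ 121.9°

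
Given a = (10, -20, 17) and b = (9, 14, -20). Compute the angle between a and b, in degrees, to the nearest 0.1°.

136.5

a · b = 10·9 + (-20)·14 + 17·(-20) = 90 - 280 - 340 = -530
|a|² = 100 + 400 + 289 = 789,  |a| = √789 ≈ 28.089144
|b|² = 81 + 196 + 400 = 677,  |b| = √677 ≈ 26.019224
cos θ = -530 / (28.089144 · 26.019224) ≈ -0.72518
θ = arccos(-0.72518) ≈ 136.5°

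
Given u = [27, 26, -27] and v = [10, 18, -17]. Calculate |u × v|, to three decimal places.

297.881

i: 26·(-17) - (-27)·18 = -442 - (-486) = 44
j: (-27)·10 - 27·(-17) = -270 - (-459) = 189
k: 27·18 - 26·10 = 486 - 260 = 226
u × v = (44, 189, 226)
|u × v| = √(44² + 189² + 226²) = √88733 ≈ 297.8808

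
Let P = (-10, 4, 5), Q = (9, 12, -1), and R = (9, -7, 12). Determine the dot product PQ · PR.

231

PQ = Q − P = (19, 8, -6)
PR = R − P = (19, -11, 7)
PQ · PR = 19·19 + 8·(-11) + (-6)·7 = 361 - 88 - 42 = 231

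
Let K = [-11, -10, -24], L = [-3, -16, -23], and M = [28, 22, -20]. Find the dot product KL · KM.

124

KL = L − K = (8, -6, 1)
KM = M − K = (39, 32, 4)
KL · KM = 8·39 + (-6)·32 + 1·4 = 312 - 192 + 4 = 124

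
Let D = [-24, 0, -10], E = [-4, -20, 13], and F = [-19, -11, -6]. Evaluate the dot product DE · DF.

DE = E − D = (20, -20, 23)
DF = F − D = (5, -11, 4)
DE · DF = 20·5 + (-20)·(-11) + 23·4 = 100 + 220 + 92 = 412

412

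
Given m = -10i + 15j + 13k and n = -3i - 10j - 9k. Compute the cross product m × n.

(-5, -129, 145)

i: 15·(-9) - 13·(-10) = -135 - (-130) = -5
j: 13·(-3) - (-10)·(-9) = -39 - 90 = -129
k: (-10)·(-10) - 15·(-3) = 100 - (-45) = 145
m × n = (-5, -129, 145)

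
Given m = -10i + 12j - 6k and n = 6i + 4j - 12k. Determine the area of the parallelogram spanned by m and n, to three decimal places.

226.451

i: 12·(-12) - (-6)·4 = -144 - (-24) = -120
j: (-6)·6 - (-10)·(-12) = -36 - 120 = -156
k: (-10)·4 - 12·6 = -40 - 72 = -112
m × n = (-120, -156, -112)
|m × n| = √((-120)² + (-156)² + (-112)²) = √51280 ≈ 226.4509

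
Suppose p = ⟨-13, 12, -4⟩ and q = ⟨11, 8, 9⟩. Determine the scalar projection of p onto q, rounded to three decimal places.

-5.089

p · q = (-13)·11 + 12·8 + (-4)·9 = -143 + 96 - 36 = -83
|q| = √(121 + 64 + 81) = √266 ≈ 16.3095
comp_q p = -83 / √266 ≈ -5.089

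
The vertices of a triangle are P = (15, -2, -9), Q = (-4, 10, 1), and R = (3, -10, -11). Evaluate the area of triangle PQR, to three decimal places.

PQ = (-19, 12, 10),  PR = (-12, -8, -2)
i: 12·(-2) - 10·(-8) = -24 - (-80) = 56
j: 10·(-12) - (-19)·(-2) = -120 - 38 = -158
k: (-19)·(-8) - 12·(-12) = 152 - (-144) = 296
PQ × PR = (56, -158, 296)
|PQ × PR| = √115716 ≈ 340.1705
area = ½ · 340.1705 ≈ 170.085

170.085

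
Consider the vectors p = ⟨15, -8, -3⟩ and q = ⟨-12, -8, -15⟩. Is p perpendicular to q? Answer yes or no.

no

p · q = 15·(-12) + (-8)·(-8) + (-3)·(-15) = -180 + 64 + 45 = -71
Nonzero, so the vectors are not orthogonal.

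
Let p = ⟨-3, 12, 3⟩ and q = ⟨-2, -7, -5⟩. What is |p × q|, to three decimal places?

63.143

i: 12·(-5) - 3·(-7) = -60 - (-21) = -39
j: 3·(-2) - (-3)·(-5) = -6 - 15 = -21
k: (-3)·(-7) - 12·(-2) = 21 - (-24) = 45
p × q = (-39, -21, 45)
|p × q| = √((-39)² + (-21)² + 45²) = √3987 ≈ 63.1427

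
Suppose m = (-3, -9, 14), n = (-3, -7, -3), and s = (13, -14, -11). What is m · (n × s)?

n × s:
i: (-7)·(-11) - (-3)·(-14) = 77 - 42 = 35
j: (-3)·13 - (-3)·(-11) = -39 - 33 = -72
k: (-3)·(-14) - (-7)·13 = 42 - (-91) = 133
n × s = (35, -72, 133)
m · (n × s) = (-3)·35 + (-9)·(-72) + 14·133 = -105 + 648 + 1862 = 2405

2405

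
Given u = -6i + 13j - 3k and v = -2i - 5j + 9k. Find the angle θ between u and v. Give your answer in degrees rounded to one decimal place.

u · v = (-6)·(-2) + 13·(-5) + (-3)·9 = 12 - 65 - 27 = -80
|u|² = 36 + 169 + 9 = 214,  |u| = √214 ≈ 14.628739
|v|² = 4 + 25 + 81 = 110,  |v| = √110 ≈ 10.488088
cos θ = -80 / (14.628739 · 10.488088) ≈ -0.52142
θ = arccos(-0.52142) ≈ 121.4°

121.4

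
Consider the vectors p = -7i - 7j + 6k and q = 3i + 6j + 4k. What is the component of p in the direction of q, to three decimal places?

p · q = (-7)·3 + (-7)·6 + 6·4 = -21 - 42 + 24 = -39
|q| = √(9 + 36 + 16) = √61 ≈ 7.8102
comp_q p = -39 / √61 ≈ -4.993

-4.993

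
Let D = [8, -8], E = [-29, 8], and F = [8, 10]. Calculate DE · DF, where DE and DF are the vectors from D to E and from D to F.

DE = E − D = (-37, 16)
DF = F − D = (0, 18)
DE · DF = (-37)·0 + 16·18 = 0 + 288 = 288

288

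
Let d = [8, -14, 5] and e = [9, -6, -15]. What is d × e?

i: (-14)·(-15) - 5·(-6) = 210 - (-30) = 240
j: 5·9 - 8·(-15) = 45 - (-120) = 165
k: 8·(-6) - (-14)·9 = -48 - (-126) = 78
d × e = (240, 165, 78)

(240, 165, 78)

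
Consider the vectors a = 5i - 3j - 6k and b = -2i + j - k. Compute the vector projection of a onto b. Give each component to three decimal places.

(2.333, -1.167, 1.167)

a · b = 5·(-2) + (-3)·1 + (-6)·(-1) = -10 - 3 + 6 = -7
|b|² = 4 + 1 + 1 = 6
proj_b a = (-7/6) · (-2, 1, -1) ≈ (2.333, -1.167, 1.167)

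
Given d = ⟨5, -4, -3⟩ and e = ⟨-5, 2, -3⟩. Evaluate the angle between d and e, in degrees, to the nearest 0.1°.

123.4

d · e = 5·(-5) + (-4)·2 + (-3)·(-3) = -25 - 8 + 9 = -24
|d|² = 25 + 16 + 9 = 50,  |d| = √50 ≈ 7.071068
|e|² = 25 + 4 + 9 = 38,  |e| = √38 ≈ 6.164414
cos θ = -24 / (7.071068 · 6.164414) ≈ -0.55060
θ = arccos(-0.55060) ≈ 123.4°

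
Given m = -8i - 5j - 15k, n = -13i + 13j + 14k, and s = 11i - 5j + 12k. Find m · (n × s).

n × s:
i: 13·12 - 14·(-5) = 156 - (-70) = 226
j: 14·11 - (-13)·12 = 154 - (-156) = 310
k: (-13)·(-5) - 13·11 = 65 - 143 = -78
n × s = (226, 310, -78)
m · (n × s) = (-8)·226 + (-5)·310 + (-15)·(-78) = -1808 - 1550 + 1170 = -2188

-2188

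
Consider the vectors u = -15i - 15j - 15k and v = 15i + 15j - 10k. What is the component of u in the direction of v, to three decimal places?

u · v = (-15)·15 + (-15)·15 + (-15)·(-10) = -225 - 225 + 150 = -300
|v| = √(225 + 225 + 100) = √550 ≈ 23.4521
comp_v u = -300 / √550 ≈ -12.792

-12.792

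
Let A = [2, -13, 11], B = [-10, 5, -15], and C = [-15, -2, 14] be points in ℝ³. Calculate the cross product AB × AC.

AB = (-12, 18, -26)
AC = (-17, 11, 3)
i: 18·3 - (-26)·11 = 54 - (-286) = 340
j: (-26)·(-17) - (-12)·3 = 442 - (-36) = 478
k: (-12)·11 - 18·(-17) = -132 - (-306) = 174
AB × AC = (340, 478, 174)

(340, 478, 174)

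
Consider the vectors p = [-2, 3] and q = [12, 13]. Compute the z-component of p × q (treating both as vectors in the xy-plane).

(-2)·13 - 3·12 = -26 - 36 = -62

-62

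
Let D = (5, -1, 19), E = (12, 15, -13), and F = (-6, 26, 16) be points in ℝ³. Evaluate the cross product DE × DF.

(816, 373, 365)

DE = (7, 16, -32)
DF = (-11, 27, -3)
i: 16·(-3) - (-32)·27 = -48 - (-864) = 816
j: (-32)·(-11) - 7·(-3) = 352 - (-21) = 373
k: 7·27 - 16·(-11) = 189 - (-176) = 365
DE × DF = (816, 373, 365)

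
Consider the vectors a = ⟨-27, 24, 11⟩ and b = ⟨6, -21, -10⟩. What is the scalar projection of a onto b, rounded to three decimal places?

a · b = (-27)·6 + 24·(-21) + 11·(-10) = -162 - 504 - 110 = -776
|b| = √(36 + 441 + 100) = √577 ≈ 24.0208
comp_b a = -776 / √577 ≈ -32.305

-32.305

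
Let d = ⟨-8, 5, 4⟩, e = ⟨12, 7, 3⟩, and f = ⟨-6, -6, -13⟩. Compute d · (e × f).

e × f:
i: 7·(-13) - 3·(-6) = -91 - (-18) = -73
j: 3·(-6) - 12·(-13) = -18 - (-156) = 138
k: 12·(-6) - 7·(-6) = -72 - (-42) = -30
e × f = (-73, 138, -30)
d · (e × f) = (-8)·(-73) + 5·138 + 4·(-30) = 584 + 690 - 120 = 1154

1154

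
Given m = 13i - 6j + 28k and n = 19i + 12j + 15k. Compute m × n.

i: (-6)·15 - 28·12 = -90 - 336 = -426
j: 28·19 - 13·15 = 532 - 195 = 337
k: 13·12 - (-6)·19 = 156 - (-114) = 270
m × n = (-426, 337, 270)

(-426, 337, 270)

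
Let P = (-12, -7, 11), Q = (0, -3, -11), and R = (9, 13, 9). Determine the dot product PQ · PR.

376

PQ = Q − P = (12, 4, -22)
PR = R − P = (21, 20, -2)
PQ · PR = 12·21 + 4·20 + (-22)·(-2) = 252 + 80 + 44 = 376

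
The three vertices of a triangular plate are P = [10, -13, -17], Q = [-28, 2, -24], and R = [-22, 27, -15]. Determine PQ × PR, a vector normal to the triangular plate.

PQ = (-38, 15, -7)
PR = (-32, 40, 2)
i: 15·2 - (-7)·40 = 30 - (-280) = 310
j: (-7)·(-32) - (-38)·2 = 224 - (-76) = 300
k: (-38)·40 - 15·(-32) = -1520 - (-480) = -1040
PQ × PR = (310, 300, -1040)

(310, 300, -1040)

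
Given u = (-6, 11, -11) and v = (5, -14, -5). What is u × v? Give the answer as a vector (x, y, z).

(-209, -85, 29)

i: 11·(-5) - (-11)·(-14) = -55 - 154 = -209
j: (-11)·5 - (-6)·(-5) = -55 - 30 = -85
k: (-6)·(-14) - 11·5 = 84 - 55 = 29
u × v = (-209, -85, 29)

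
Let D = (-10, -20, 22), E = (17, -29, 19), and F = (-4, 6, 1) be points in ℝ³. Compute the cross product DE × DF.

(267, 549, 756)

DE = (27, -9, -3)
DF = (6, 26, -21)
i: (-9)·(-21) - (-3)·26 = 189 - (-78) = 267
j: (-3)·6 - 27·(-21) = -18 - (-567) = 549
k: 27·26 - (-9)·6 = 702 - (-54) = 756
DE × DF = (267, 549, 756)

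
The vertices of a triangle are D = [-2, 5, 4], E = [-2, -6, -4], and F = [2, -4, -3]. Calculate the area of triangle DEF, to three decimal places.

DE = (0, -11, -8),  DF = (4, -9, -7)
i: (-11)·(-7) - (-8)·(-9) = 77 - 72 = 5
j: (-8)·4 - 0·(-7) = -32 - 0 = -32
k: 0·(-9) - (-11)·4 = 0 - (-44) = 44
DE × DF = (5, -32, 44)
|DE × DF| = √2985 ≈ 54.6352
area = ½ · 54.6352 ≈ 27.318

27.318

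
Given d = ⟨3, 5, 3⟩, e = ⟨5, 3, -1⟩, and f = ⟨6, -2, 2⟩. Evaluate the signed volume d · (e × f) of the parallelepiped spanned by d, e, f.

e × f:
i: 3·2 - (-1)·(-2) = 6 - 2 = 4
j: (-1)·6 - 5·2 = -6 - 10 = -16
k: 5·(-2) - 3·6 = -10 - 18 = -28
e × f = (4, -16, -28)
d · (e × f) = 3·4 + 5·(-16) + 3·(-28) = 12 - 80 - 84 = -152

-152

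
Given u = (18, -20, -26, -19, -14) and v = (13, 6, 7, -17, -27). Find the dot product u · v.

633

u · v = 18·13 + (-20)·6 + (-26)·7 + (-19)·(-17) + (-14)·(-27) = 234 - 120 - 182 + 323 + 378 = 633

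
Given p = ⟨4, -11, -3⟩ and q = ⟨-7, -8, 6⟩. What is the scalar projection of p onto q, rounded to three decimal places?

3.441

p · q = 4·(-7) + (-11)·(-8) + (-3)·6 = -28 + 88 - 18 = 42
|q| = √(49 + 64 + 36) = √149 ≈ 12.2066
comp_q p = 42 / √149 ≈ 3.441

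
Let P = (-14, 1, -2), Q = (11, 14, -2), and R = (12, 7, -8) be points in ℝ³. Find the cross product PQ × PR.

PQ = (25, 13, 0)
PR = (26, 6, -6)
i: 13·(-6) - 0·6 = -78 - 0 = -78
j: 0·26 - 25·(-6) = 0 - (-150) = 150
k: 25·6 - 13·26 = 150 - 338 = -188
PQ × PR = (-78, 150, -188)

(-78, 150, -188)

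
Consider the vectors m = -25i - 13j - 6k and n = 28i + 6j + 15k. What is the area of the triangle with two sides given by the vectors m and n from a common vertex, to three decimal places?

i: (-13)·15 - (-6)·6 = -195 - (-36) = -159
j: (-6)·28 - (-25)·15 = -168 - (-375) = 207
k: (-25)·6 - (-13)·28 = -150 - (-364) = 214
m × n = (-159, 207, 214)
|m × n| = √((-159)² + 207² + 214²) = √113926 ≈ 337.5293
area = ½ · 337.5293 ≈ 168.765

168.765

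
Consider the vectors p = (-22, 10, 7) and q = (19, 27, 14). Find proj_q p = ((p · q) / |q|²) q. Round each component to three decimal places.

p · q = (-22)·19 + 10·27 + 7·14 = -418 + 270 + 98 = -50
|q|² = 361 + 729 + 196 = 1286
proj_q p = (-50/1286) · (19, 27, 14) ≈ (-0.739, -1.050, -0.544)

(-0.739, -1.050, -0.544)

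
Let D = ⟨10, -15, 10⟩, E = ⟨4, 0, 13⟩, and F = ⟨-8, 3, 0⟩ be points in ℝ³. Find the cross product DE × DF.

DE = (-6, 15, 3)
DF = (-18, 18, -10)
i: 15·(-10) - 3·18 = -150 - 54 = -204
j: 3·(-18) - (-6)·(-10) = -54 - 60 = -114
k: (-6)·18 - 15·(-18) = -108 - (-270) = 162
DE × DF = (-204, -114, 162)

(-204, -114, 162)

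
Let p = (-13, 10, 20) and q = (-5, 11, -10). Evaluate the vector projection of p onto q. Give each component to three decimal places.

p · q = (-13)·(-5) + 10·11 + 20·(-10) = 65 + 110 - 200 = -25
|q|² = 25 + 121 + 100 = 246
proj_q p = (-25/246) · (-5, 11, -10) ≈ (0.508, -1.118, 1.016)

(0.508, -1.118, 1.016)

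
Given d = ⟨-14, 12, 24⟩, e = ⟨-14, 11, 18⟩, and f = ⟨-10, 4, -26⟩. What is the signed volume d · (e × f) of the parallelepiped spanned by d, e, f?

e × f:
i: 11·(-26) - 18·4 = -286 - 72 = -358
j: 18·(-10) - (-14)·(-26) = -180 - 364 = -544
k: (-14)·4 - 11·(-10) = -56 - (-110) = 54
e × f = (-358, -544, 54)
d · (e × f) = (-14)·(-358) + 12·(-544) + 24·54 = 5012 - 6528 + 1296 = -220

-220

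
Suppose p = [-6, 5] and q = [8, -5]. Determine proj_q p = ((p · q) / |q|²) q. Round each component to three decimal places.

(-6.562, 4.101)

p · q = (-6)·8 + 5·(-5) = -48 - 25 = -73
|q|² = 64 + 25 = 89
proj_q p = (-73/89) · (8, -5) ≈ (-6.562, 4.101)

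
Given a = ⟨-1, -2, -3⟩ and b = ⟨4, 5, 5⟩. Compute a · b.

a · b = (-1)·4 + (-2)·5 + (-3)·5 = -4 - 10 - 15 = -29

-29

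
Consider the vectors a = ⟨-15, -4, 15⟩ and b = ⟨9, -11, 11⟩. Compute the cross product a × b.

i: (-4)·11 - 15·(-11) = -44 - (-165) = 121
j: 15·9 - (-15)·11 = 135 - (-165) = 300
k: (-15)·(-11) - (-4)·9 = 165 - (-36) = 201
a × b = (121, 300, 201)

(121, 300, 201)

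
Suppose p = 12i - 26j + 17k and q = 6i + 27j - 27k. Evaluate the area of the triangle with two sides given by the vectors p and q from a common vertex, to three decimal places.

343.120

i: (-26)·(-27) - 17·27 = 702 - 459 = 243
j: 17·6 - 12·(-27) = 102 - (-324) = 426
k: 12·27 - (-26)·6 = 324 - (-156) = 480
p × q = (243, 426, 480)
|p × q| = √(243² + 426² + 480²) = √470925 ≈ 686.2398
area = ½ · 686.2398 ≈ 343.120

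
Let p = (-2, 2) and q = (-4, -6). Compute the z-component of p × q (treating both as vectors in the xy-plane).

20

(-2)·(-6) - 2·(-4) = 12 - (-8) = 20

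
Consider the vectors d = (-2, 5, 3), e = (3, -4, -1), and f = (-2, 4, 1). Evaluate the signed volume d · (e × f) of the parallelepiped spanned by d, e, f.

7

e × f:
i: (-4)·1 - (-1)·4 = -4 - (-4) = 0
j: (-1)·(-2) - 3·1 = 2 - 3 = -1
k: 3·4 - (-4)·(-2) = 12 - 8 = 4
e × f = (0, -1, 4)
d · (e × f) = (-2)·0 + 5·(-1) + 3·4 = 0 - 5 + 12 = 7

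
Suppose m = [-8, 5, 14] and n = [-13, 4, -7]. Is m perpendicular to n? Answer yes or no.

no

m · n = (-8)·(-13) + 5·4 + 14·(-7) = 104 + 20 - 98 = 26
Nonzero, so the vectors are not orthogonal.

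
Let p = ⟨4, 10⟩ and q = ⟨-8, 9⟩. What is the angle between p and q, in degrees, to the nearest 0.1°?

p · q = 4·(-8) + 10·9 = -32 + 90 = 58
|p|² = 16 + 100 = 116,  |p| = √116 ≈ 10.770330
|q|² = 64 + 81 = 145,  |q| = √145 ≈ 12.041595
cos θ = 58 / (10.770330 · 12.041595) ≈ 0.44721
θ = arccos(0.44721) ≈ 63.4°

63.4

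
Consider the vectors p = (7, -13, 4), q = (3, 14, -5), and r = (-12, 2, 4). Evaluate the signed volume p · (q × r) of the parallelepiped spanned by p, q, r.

534

q × r:
i: 14·4 - (-5)·2 = 56 - (-10) = 66
j: (-5)·(-12) - 3·4 = 60 - 12 = 48
k: 3·2 - 14·(-12) = 6 - (-168) = 174
q × r = (66, 48, 174)
p · (q × r) = 7·66 + (-13)·48 + 4·174 = 462 - 624 + 696 = 534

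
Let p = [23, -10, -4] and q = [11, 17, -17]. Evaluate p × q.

(238, 347, 501)

i: (-10)·(-17) - (-4)·17 = 170 - (-68) = 238
j: (-4)·11 - 23·(-17) = -44 - (-391) = 347
k: 23·17 - (-10)·11 = 391 - (-110) = 501
p × q = (238, 347, 501)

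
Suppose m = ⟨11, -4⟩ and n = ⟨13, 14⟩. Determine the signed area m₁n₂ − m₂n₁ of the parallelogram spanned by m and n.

206

11·14 - (-4)·13 = 154 - (-52) = 206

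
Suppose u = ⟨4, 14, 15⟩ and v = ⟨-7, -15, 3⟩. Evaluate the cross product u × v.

i: 14·3 - 15·(-15) = 42 - (-225) = 267
j: 15·(-7) - 4·3 = -105 - 12 = -117
k: 4·(-15) - 14·(-7) = -60 - (-98) = 38
u × v = (267, -117, 38)

(267, -117, 38)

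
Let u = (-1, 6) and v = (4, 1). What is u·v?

u · v = (-1)·4 + 6·1 = -4 + 6 = 2

2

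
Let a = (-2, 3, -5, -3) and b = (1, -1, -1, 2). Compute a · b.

-6

a · b = (-2)·1 + 3·(-1) + (-5)·(-1) + (-3)·2 = -2 - 3 + 5 - 6 = -6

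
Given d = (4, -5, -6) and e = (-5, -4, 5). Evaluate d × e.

i: (-5)·5 - (-6)·(-4) = -25 - 24 = -49
j: (-6)·(-5) - 4·5 = 30 - 20 = 10
k: 4·(-4) - (-5)·(-5) = -16 - 25 = -41
d × e = (-49, 10, -41)

(-49, 10, -41)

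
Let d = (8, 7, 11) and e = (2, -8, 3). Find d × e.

(109, -2, -78)

i: 7·3 - 11·(-8) = 21 - (-88) = 109
j: 11·2 - 8·3 = 22 - 24 = -2
k: 8·(-8) - 7·2 = -64 - 14 = -78
d × e = (109, -2, -78)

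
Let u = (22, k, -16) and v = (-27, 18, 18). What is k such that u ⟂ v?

49

u · v = 22·(-27) + k·18 + (-16)·18 = -882 + 18k
Set equal to 0: 18k = 882, so k = 49.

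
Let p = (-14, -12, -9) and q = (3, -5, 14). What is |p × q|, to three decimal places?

i: (-12)·14 - (-9)·(-5) = -168 - 45 = -213
j: (-9)·3 - (-14)·14 = -27 - (-196) = 169
k: (-14)·(-5) - (-12)·3 = 70 - (-36) = 106
p × q = (-213, 169, 106)
|p × q| = √((-213)² + 169² + 106²) = √85166 ≈ 291.8321

291.832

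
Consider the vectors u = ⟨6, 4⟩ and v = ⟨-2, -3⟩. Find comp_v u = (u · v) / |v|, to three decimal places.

-6.656

u · v = 6·(-2) + 4·(-3) = -12 - 12 = -24
|v| = √(4 + 9) = √13 ≈ 3.6056
comp_v u = -24 / √13 ≈ -6.656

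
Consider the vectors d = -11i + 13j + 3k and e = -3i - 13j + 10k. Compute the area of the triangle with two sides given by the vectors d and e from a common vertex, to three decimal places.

i: 13·10 - 3·(-13) = 130 - (-39) = 169
j: 3·(-3) - (-11)·10 = -9 - (-110) = 101
k: (-11)·(-13) - 13·(-3) = 143 - (-39) = 182
d × e = (169, 101, 182)
|d × e| = √(169² + 101² + 182²) = √71886 ≈ 268.1156
area = ½ · 268.1156 ≈ 134.058

134.058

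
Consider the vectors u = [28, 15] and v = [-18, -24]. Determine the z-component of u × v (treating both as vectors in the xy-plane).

-402

28·(-24) - 15·(-18) = -672 - (-270) = -402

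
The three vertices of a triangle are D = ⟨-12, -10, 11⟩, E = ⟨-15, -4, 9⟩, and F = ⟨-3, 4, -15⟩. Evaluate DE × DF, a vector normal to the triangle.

(-128, -96, -96)

DE = (-3, 6, -2)
DF = (9, 14, -26)
i: 6·(-26) - (-2)·14 = -156 - (-28) = -128
j: (-2)·9 - (-3)·(-26) = -18 - 78 = -96
k: (-3)·14 - 6·9 = -42 - 54 = -96
DE × DF = (-128, -96, -96)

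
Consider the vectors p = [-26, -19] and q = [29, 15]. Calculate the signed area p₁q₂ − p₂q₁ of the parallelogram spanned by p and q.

161

(-26)·15 - (-19)·29 = -390 - (-551) = 161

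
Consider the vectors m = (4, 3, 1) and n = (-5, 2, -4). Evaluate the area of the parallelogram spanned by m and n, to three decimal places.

29.086

i: 3·(-4) - 1·2 = -12 - 2 = -14
j: 1·(-5) - 4·(-4) = -5 - (-16) = 11
k: 4·2 - 3·(-5) = 8 - (-15) = 23
m × n = (-14, 11, 23)
|m × n| = √((-14)² + 11² + 23²) = √846 ≈ 29.0861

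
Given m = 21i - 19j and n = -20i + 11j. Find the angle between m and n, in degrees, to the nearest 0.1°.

166.7

m · n = 21·(-20) + (-19)·11 = -420 - 209 = -629
|m|² = 441 + 361 = 802,  |m| = √802 ≈ 28.319605
|n|² = 400 + 121 = 521,  |n| = √521 ≈ 22.825424
cos θ = -629 / (28.319605 · 22.825424) ≈ -0.97307
θ = arccos(-0.97307) ≈ 166.7°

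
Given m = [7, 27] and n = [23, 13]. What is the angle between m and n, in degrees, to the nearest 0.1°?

46.0

m · n = 7·23 + 27·13 = 161 + 351 = 512
|m|² = 49 + 729 = 778,  |m| = √778 ≈ 27.892651
|n|² = 529 + 169 = 698,  |n| = √698 ≈ 26.419690
cos θ = 512 / (27.892651 · 26.419690) ≈ 0.69479
θ = arccos(0.69479) ≈ 46.0°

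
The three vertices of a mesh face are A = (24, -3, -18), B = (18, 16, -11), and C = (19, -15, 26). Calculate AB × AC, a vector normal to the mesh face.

AB = (-6, 19, 7)
AC = (-5, -12, 44)
i: 19·44 - 7·(-12) = 836 - (-84) = 920
j: 7·(-5) - (-6)·44 = -35 - (-264) = 229
k: (-6)·(-12) - 19·(-5) = 72 - (-95) = 167
AB × AC = (920, 229, 167)

(920, 229, 167)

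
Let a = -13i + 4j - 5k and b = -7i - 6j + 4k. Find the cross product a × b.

(-14, 87, 106)

i: 4·4 - (-5)·(-6) = 16 - 30 = -14
j: (-5)·(-7) - (-13)·4 = 35 - (-52) = 87
k: (-13)·(-6) - 4·(-7) = 78 - (-28) = 106
a × b = (-14, 87, 106)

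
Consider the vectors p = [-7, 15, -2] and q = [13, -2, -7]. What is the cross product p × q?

(-109, -75, -181)

i: 15·(-7) - (-2)·(-2) = -105 - 4 = -109
j: (-2)·13 - (-7)·(-7) = -26 - 49 = -75
k: (-7)·(-2) - 15·13 = 14 - 195 = -181
p × q = (-109, -75, -181)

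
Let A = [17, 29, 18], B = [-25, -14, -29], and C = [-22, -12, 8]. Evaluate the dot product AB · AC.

3871

AB = B − A = (-42, -43, -47)
AC = C − A = (-39, -41, -10)
AB · AC = (-42)·(-39) + (-43)·(-41) + (-47)·(-10) = 1638 + 1763 + 470 = 3871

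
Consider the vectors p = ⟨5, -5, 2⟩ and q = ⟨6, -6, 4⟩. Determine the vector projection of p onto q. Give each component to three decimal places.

(4.636, -4.636, 3.091)

p · q = 5·6 + (-5)·(-6) + 2·4 = 30 + 30 + 8 = 68
|q|² = 36 + 36 + 16 = 88
proj_q p = (68/88) · (6, -6, 4) ≈ (4.636, -4.636, 3.091)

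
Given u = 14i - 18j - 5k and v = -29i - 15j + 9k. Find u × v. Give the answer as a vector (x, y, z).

i: (-18)·9 - (-5)·(-15) = -162 - 75 = -237
j: (-5)·(-29) - 14·9 = 145 - 126 = 19
k: 14·(-15) - (-18)·(-29) = -210 - 522 = -732
u × v = (-237, 19, -732)

(-237, 19, -732)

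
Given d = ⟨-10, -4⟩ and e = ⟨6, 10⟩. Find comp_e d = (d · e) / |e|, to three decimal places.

d · e = (-10)·6 + (-4)·10 = -60 - 40 = -100
|e| = √(36 + 100) = √136 ≈ 11.6619
comp_e d = -100 / √136 ≈ -8.575

-8.575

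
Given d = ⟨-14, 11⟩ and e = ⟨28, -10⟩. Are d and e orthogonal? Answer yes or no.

d · e = (-14)·28 + 11·(-10) = -392 - 110 = -502
Nonzero, so the vectors are not orthogonal.

no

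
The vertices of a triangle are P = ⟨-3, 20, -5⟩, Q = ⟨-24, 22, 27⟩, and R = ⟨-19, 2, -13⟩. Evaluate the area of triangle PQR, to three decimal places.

PQ = (-21, 2, 32),  PR = (-16, -18, -8)
i: 2·(-8) - 32·(-18) = -16 - (-576) = 560
j: 32·(-16) - (-21)·(-8) = -512 - 168 = -680
k: (-21)·(-18) - 2·(-16) = 378 - (-32) = 410
PQ × PR = (560, -680, 410)
|PQ × PR| = √944100 ≈ 971.6481
area = ½ · 971.6481 ≈ 485.824

485.824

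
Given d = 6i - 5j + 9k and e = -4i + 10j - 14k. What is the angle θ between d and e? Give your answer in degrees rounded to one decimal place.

161.8

d · e = 6·(-4) + (-5)·10 + 9·(-14) = -24 - 50 - 126 = -200
|d|² = 36 + 25 + 81 = 142,  |d| = √142 ≈ 11.916375
|e|² = 16 + 100 + 196 = 312,  |e| = √312 ≈ 17.663522
cos θ = -200 / (11.916375 · 17.663522) ≈ -0.95019
θ = arccos(-0.95019) ≈ 161.8°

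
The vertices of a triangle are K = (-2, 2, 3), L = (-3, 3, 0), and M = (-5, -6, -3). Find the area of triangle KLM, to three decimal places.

16.047

KL = (-1, 1, -3),  KM = (-3, -8, -6)
i: 1·(-6) - (-3)·(-8) = -6 - 24 = -30
j: (-3)·(-3) - (-1)·(-6) = 9 - 6 = 3
k: (-1)·(-8) - 1·(-3) = 8 - (-3) = 11
KL × KM = (-30, 3, 11)
|KL × KM| = √1030 ≈ 32.0936
area = ½ · 32.0936 ≈ 16.047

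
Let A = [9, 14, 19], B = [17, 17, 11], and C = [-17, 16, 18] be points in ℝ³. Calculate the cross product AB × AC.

AB = (8, 3, -8)
AC = (-26, 2, -1)
i: 3·(-1) - (-8)·2 = -3 - (-16) = 13
j: (-8)·(-26) - 8·(-1) = 208 - (-8) = 216
k: 8·2 - 3·(-26) = 16 - (-78) = 94
AB × AC = (13, 216, 94)

(13, 216, 94)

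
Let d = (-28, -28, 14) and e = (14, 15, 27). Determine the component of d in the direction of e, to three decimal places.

d · e = (-28)·14 + (-28)·15 + 14·27 = -392 - 420 + 378 = -434
|e| = √(196 + 225 + 729) = √1150 ≈ 33.9116
comp_e d = -434 / √1150 ≈ -12.798

-12.798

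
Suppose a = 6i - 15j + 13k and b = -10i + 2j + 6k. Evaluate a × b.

i: (-15)·6 - 13·2 = -90 - 26 = -116
j: 13·(-10) - 6·6 = -130 - 36 = -166
k: 6·2 - (-15)·(-10) = 12 - 150 = -138
a × b = (-116, -166, -138)

(-116, -166, -138)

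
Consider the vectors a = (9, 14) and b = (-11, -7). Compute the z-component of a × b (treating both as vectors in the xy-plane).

91

9·(-7) - 14·(-11) = -63 - (-154) = 91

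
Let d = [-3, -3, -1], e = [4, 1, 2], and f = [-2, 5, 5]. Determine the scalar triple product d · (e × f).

e × f:
i: 1·5 - 2·5 = 5 - 10 = -5
j: 2·(-2) - 4·5 = -4 - 20 = -24
k: 4·5 - 1·(-2) = 20 - (-2) = 22
e × f = (-5, -24, 22)
d · (e × f) = (-3)·(-5) + (-3)·(-24) + (-1)·22 = 15 + 72 - 22 = 65

65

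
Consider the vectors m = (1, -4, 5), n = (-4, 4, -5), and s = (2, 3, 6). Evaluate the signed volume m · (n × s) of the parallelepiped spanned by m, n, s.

-117

n × s:
i: 4·6 - (-5)·3 = 24 - (-15) = 39
j: (-5)·2 - (-4)·6 = -10 - (-24) = 14
k: (-4)·3 - 4·2 = -12 - 8 = -20
n × s = (39, 14, -20)
m · (n × s) = 1·39 + (-4)·14 + 5·(-20) = 39 - 56 - 100 = -117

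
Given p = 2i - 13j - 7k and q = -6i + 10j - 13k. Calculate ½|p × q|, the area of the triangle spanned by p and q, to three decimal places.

i: (-13)·(-13) - (-7)·10 = 169 - (-70) = 239
j: (-7)·(-6) - 2·(-13) = 42 - (-26) = 68
k: 2·10 - (-13)·(-6) = 20 - 78 = -58
p × q = (239, 68, -58)
|p × q| = √(239² + 68² + (-58)²) = √65109 ≈ 255.1647
area = ½ · 255.1647 ≈ 127.582

127.582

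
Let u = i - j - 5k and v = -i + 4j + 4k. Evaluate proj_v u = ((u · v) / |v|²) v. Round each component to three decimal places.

(0.758, -3.030, -3.030)

u · v = 1·(-1) + (-1)·4 + (-5)·4 = -1 - 4 - 20 = -25
|v|² = 1 + 16 + 16 = 33
proj_v u = (-25/33) · (-1, 4, 4) ≈ (0.758, -3.030, -3.030)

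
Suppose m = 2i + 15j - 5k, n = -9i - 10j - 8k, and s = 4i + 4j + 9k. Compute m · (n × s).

599

n × s:
i: (-10)·9 - (-8)·4 = -90 - (-32) = -58
j: (-8)·4 - (-9)·9 = -32 - (-81) = 49
k: (-9)·4 - (-10)·4 = -36 - (-40) = 4
n × s = (-58, 49, 4)
m · (n × s) = 2·(-58) + 15·49 + (-5)·4 = -116 + 735 - 20 = 599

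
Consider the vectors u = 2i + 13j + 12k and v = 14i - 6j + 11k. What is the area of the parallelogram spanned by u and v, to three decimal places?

i: 13·11 - 12·(-6) = 143 - (-72) = 215
j: 12·14 - 2·11 = 168 - 22 = 146
k: 2·(-6) - 13·14 = -12 - 182 = -194
u × v = (215, 146, -194)
|u × v| = √(215² + 146² + (-194)²) = √105177 ≈ 324.3100

324.310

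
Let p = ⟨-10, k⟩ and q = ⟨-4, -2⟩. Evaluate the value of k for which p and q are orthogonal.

p · q = (-10)·(-4) + k·(-2) = 40 - 2k
Set equal to 0: -2k = -40, so k = 20.

20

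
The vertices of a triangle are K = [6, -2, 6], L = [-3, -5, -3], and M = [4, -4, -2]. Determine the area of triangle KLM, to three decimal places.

27.821

KL = (-9, -3, -9),  KM = (-2, -2, -8)
i: (-3)·(-8) - (-9)·(-2) = 24 - 18 = 6
j: (-9)·(-2) - (-9)·(-8) = 18 - 72 = -54
k: (-9)·(-2) - (-3)·(-2) = 18 - 6 = 12
KL × KM = (6, -54, 12)
|KL × KM| = √3096 ≈ 55.6417
area = ½ · 55.6417 ≈ 27.821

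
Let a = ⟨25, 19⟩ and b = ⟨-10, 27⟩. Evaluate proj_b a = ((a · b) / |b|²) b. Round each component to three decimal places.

a · b = 25·(-10) + 19·27 = -250 + 513 = 263
|b|² = 100 + 729 = 829
proj_b a = (263/829) · (-10, 27) ≈ (-3.172, 8.566)

(-3.172, 8.566)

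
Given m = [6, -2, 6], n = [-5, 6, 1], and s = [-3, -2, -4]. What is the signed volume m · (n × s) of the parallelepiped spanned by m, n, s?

n × s:
i: 6·(-4) - 1·(-2) = -24 - (-2) = -22
j: 1·(-3) - (-5)·(-4) = -3 - 20 = -23
k: (-5)·(-2) - 6·(-3) = 10 - (-18) = 28
n × s = (-22, -23, 28)
m · (n × s) = 6·(-22) + (-2)·(-23) + 6·28 = -132 + 46 + 168 = 82

82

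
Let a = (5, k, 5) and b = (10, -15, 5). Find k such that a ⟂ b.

a · b = 5·10 + k·(-15) + 5·5 = 75 - 15k
Set equal to 0: -15k = -75, so k = 5.

5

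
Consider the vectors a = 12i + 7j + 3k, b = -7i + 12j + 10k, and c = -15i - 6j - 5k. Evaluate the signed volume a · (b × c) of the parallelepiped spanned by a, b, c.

b × c:
i: 12·(-5) - 10·(-6) = -60 - (-60) = 0
j: 10·(-15) - (-7)·(-5) = -150 - 35 = -185
k: (-7)·(-6) - 12·(-15) = 42 - (-180) = 222
b × c = (0, -185, 222)
a · (b × c) = 12·0 + 7·(-185) + 3·222 = 0 - 1295 + 666 = -629

-629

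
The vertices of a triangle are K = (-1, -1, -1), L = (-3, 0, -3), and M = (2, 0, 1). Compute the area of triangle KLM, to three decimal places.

KL = (-2, 1, -2),  KM = (3, 1, 2)
i: 1·2 - (-2)·1 = 2 - (-2) = 4
j: (-2)·3 - (-2)·2 = -6 - (-4) = -2
k: (-2)·1 - 1·3 = -2 - 3 = -5
KL × KM = (4, -2, -5)
|KL × KM| = √45 ≈ 6.7082
area = ½ · 6.7082 ≈ 3.354

3.354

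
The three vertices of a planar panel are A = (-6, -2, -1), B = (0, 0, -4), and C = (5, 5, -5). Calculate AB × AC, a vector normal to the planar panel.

AB = (6, 2, -3)
AC = (11, 7, -4)
i: 2·(-4) - (-3)·7 = -8 - (-21) = 13
j: (-3)·11 - 6·(-4) = -33 - (-24) = -9
k: 6·7 - 2·11 = 42 - 22 = 20
AB × AC = (13, -9, 20)

(13, -9, 20)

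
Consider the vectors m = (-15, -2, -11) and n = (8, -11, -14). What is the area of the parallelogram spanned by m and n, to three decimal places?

360.852

i: (-2)·(-14) - (-11)·(-11) = 28 - 121 = -93
j: (-11)·8 - (-15)·(-14) = -88 - 210 = -298
k: (-15)·(-11) - (-2)·8 = 165 - (-16) = 181
m × n = (-93, -298, 181)
|m × n| = √((-93)² + (-298)² + 181²) = √130214 ≈ 360.8518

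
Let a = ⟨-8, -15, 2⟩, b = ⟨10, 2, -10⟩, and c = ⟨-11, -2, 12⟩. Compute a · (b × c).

122

b × c:
i: 2·12 - (-10)·(-2) = 24 - 20 = 4
j: (-10)·(-11) - 10·12 = 110 - 120 = -10
k: 10·(-2) - 2·(-11) = -20 - (-22) = 2
b × c = (4, -10, 2)
a · (b × c) = (-8)·4 + (-15)·(-10) + 2·2 = -32 + 150 + 4 = 122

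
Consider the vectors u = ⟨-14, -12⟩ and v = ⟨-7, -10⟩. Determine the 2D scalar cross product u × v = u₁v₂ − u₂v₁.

56

(-14)·(-10) - (-12)·(-7) = 140 - 84 = 56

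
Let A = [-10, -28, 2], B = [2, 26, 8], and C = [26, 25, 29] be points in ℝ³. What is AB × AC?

AB = (12, 54, 6)
AC = (36, 53, 27)
i: 54·27 - 6·53 = 1458 - 318 = 1140
j: 6·36 - 12·27 = 216 - 324 = -108
k: 12·53 - 54·36 = 636 - 1944 = -1308
AB × AC = (1140, -108, -1308)

(1140, -108, -1308)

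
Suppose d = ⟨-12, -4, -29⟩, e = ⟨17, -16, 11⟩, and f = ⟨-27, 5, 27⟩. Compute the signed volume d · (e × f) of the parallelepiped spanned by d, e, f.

18931

e × f:
i: (-16)·27 - 11·5 = -432 - 55 = -487
j: 11·(-27) - 17·27 = -297 - 459 = -756
k: 17·5 - (-16)·(-27) = 85 - 432 = -347
e × f = (-487, -756, -347)
d · (e × f) = (-12)·(-487) + (-4)·(-756) + (-29)·(-347) = 5844 + 3024 + 10063 = 18931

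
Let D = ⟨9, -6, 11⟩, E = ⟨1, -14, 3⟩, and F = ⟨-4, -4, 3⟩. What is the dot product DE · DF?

DE = E − D = (-8, -8, -8)
DF = F − D = (-13, 2, -8)
DE · DF = (-8)·(-13) + (-8)·2 + (-8)·(-8) = 104 - 16 + 64 = 152

152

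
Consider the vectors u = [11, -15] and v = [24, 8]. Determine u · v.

144

u · v = 11·24 + (-15)·8 = 264 - 120 = 144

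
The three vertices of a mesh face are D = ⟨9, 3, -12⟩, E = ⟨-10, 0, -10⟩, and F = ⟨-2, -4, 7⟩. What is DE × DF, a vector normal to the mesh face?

(-43, 339, 100)

DE = (-19, -3, 2)
DF = (-11, -7, 19)
i: (-3)·19 - 2·(-7) = -57 - (-14) = -43
j: 2·(-11) - (-19)·19 = -22 - (-361) = 339
k: (-19)·(-7) - (-3)·(-11) = 133 - 33 = 100
DE × DF = (-43, 339, 100)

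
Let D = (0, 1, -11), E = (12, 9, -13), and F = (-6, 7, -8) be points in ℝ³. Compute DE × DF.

(36, -24, 120)

DE = (12, 8, -2)
DF = (-6, 6, 3)
i: 8·3 - (-2)·6 = 24 - (-12) = 36
j: (-2)·(-6) - 12·3 = 12 - 36 = -24
k: 12·6 - 8·(-6) = 72 - (-48) = 120
DE × DF = (36, -24, 120)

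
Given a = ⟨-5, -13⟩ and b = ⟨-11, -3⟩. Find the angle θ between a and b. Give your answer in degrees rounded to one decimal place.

53.7

a · b = (-5)·(-11) + (-13)·(-3) = 55 + 39 = 94
|a|² = 25 + 169 = 194,  |a| = √194 ≈ 13.928388
|b|² = 121 + 9 = 130,  |b| = √130 ≈ 11.401754
cos θ = 94 / (13.928388 · 11.401754) ≈ 0.59191
θ = arccos(0.59191) ≈ 53.7°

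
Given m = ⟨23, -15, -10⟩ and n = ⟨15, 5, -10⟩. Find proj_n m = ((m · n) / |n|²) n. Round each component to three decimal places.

(15.857, 5.286, -10.571)

m · n = 23·15 + (-15)·5 + (-10)·(-10) = 345 - 75 + 100 = 370
|n|² = 225 + 25 + 100 = 350
proj_n m = (370/350) · (15, 5, -10) ≈ (15.857, 5.286, -10.571)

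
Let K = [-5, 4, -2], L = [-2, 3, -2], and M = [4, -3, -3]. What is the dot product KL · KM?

34

KL = L − K = (3, -1, 0)
KM = M − K = (9, -7, -1)
KL · KM = 3·9 + (-1)·(-7) + 0·(-1) = 27 + 7 + 0 = 34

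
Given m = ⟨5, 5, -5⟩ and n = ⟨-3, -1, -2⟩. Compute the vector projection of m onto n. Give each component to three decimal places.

m · n = 5·(-3) + 5·(-1) + (-5)·(-2) = -15 - 5 + 10 = -10
|n|² = 9 + 1 + 4 = 14
proj_n m = (-10/14) · (-3, -1, -2) ≈ (2.143, 0.714, 1.429)

(2.143, 0.714, 1.429)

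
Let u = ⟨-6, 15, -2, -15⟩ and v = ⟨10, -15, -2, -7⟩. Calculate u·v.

-176

u · v = (-6)·10 + 15·(-15) + (-2)·(-2) + (-15)·(-7) = -60 - 225 + 4 + 105 = -176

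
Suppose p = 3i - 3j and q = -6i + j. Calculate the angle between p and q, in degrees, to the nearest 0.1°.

p · q = 3·(-6) + (-3)·1 = -18 - 3 = -21
|p|² = 9 + 9 = 18,  |p| = √18 ≈ 4.242641
|q|² = 36 + 1 = 37,  |q| = √37 ≈ 6.082763
cos θ = -21 / (4.242641 · 6.082763) ≈ -0.81373
θ = arccos(-0.81373) ≈ 144.5°

144.5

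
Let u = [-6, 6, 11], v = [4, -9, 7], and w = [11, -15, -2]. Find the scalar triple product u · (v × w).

201

v × w:
i: (-9)·(-2) - 7·(-15) = 18 - (-105) = 123
j: 7·11 - 4·(-2) = 77 - (-8) = 85
k: 4·(-15) - (-9)·11 = -60 - (-99) = 39
v × w = (123, 85, 39)
u · (v × w) = (-6)·123 + 6·85 + 11·39 = -738 + 510 + 429 = 201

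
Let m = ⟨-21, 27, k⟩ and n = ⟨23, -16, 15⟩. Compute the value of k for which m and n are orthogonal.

m · n = (-21)·23 + 27·(-16) + k·15 = -915 + 15k
Set equal to 0: 15k = 915, so k = 61.

61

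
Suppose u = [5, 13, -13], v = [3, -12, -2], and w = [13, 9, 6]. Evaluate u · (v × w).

v × w:
i: (-12)·6 - (-2)·9 = -72 - (-18) = -54
j: (-2)·13 - 3·6 = -26 - 18 = -44
k: 3·9 - (-12)·13 = 27 - (-156) = 183
v × w = (-54, -44, 183)
u · (v × w) = 5·(-54) + 13·(-44) + (-13)·183 = -270 - 572 - 2379 = -3221

-3221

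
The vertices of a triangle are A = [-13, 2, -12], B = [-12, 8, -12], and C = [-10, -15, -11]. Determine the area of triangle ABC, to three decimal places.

17.762

AB = (1, 6, 0),  AC = (3, -17, 1)
i: 6·1 - 0·(-17) = 6 - 0 = 6
j: 0·3 - 1·1 = 0 - 1 = -1
k: 1·(-17) - 6·3 = -17 - 18 = -35
AB × AC = (6, -1, -35)
|AB × AC| = √1262 ≈ 35.5246
area = ½ · 35.5246 ≈ 17.762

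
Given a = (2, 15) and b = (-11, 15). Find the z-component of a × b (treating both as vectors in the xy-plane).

195

2·15 - 15·(-11) = 30 - (-165) = 195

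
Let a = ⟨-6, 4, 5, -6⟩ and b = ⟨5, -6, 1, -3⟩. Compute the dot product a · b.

a · b = (-6)·5 + 4·(-6) + 5·1 + (-6)·(-3) = -30 - 24 + 5 + 18 = -31

-31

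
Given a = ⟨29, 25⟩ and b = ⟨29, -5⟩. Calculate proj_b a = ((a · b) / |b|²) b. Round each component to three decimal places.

(23.977, -4.134)

a · b = 29·29 + 25·(-5) = 841 - 125 = 716
|b|² = 841 + 25 = 866
proj_b a = (716/866) · (29, -5) ≈ (23.977, -4.134)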